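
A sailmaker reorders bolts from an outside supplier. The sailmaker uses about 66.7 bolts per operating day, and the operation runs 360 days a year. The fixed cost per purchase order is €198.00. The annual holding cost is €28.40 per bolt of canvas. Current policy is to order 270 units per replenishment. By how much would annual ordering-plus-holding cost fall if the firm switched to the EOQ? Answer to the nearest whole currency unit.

Extra cost ≈ €5,010 per year

Annual demand D = 66.7 × 360 = 24,012.
EOQ = √(2DS/H) = √(2 × 24,012 × 198 / 28.4) ≈ 578.63.
Cost at Q* = (D/Q*)S + (Q*/2)H = √(2DSH) ≈ €16,433.15.
Cost at Q = 270: (24,012/270)×198 + (270/2)×28.4 = €17,608.80 + €3,834.00 = €21,442.80.
Excess = €21,442.80 − €16,433.15 = €5,009.65.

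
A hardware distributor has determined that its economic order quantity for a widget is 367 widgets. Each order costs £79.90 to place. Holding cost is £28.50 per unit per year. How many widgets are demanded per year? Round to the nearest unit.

D ≈ 24,022 widgets per year

Squaring Q* = √(2DS/H) gives Q*² = 2DS/H.
From Q* = √(2DS/H): D = Q*²H / (2S) = 367² × 28.5 / (2 × 79.9) = 24021.505.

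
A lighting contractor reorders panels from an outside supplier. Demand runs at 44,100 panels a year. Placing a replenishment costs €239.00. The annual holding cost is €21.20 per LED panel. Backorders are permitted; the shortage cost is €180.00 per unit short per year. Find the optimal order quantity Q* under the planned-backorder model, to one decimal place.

Q* ≈ 1,054.2 panels

With planned backorders, Q* = √(2DS/H) · √((H+B)/B).
√(2DS/H) = √(2 × 44,100 × 239 / 21.2) = 997.161.
√((H+B)/B) = √((21.2+180)/180) = 1.0573.
Q* ≈ 1054.249.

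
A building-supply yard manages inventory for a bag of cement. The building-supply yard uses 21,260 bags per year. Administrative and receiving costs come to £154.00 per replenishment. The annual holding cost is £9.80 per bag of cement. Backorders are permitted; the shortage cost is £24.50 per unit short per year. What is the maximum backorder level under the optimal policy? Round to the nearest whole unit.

With planned backorders, Q* = √(2DS/H) · √((H+B)/B).
√(2DS/H) = √(2 × 21,260 × 154 / 9.8) = 817.418.
√((H+B)/B) = √((9.8+24.5)/24.5) = 1.1832.
Q* ≈ 967.181.
S* = Q* · H/(H+B) = 967.181 × 9.8/34.3 ≈ 276.338.

S* ≈ 276 bags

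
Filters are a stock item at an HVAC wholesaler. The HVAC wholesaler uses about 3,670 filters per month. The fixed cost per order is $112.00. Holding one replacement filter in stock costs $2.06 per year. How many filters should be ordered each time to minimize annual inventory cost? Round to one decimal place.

Annual demand D = 3,670 × 12 = 44,040.
EOQ = √(2DS / H) = √(2 × 44,040 × 112 / 2.06).
= √(9,864,960 / 2.06) = √4,788,815.534 ≈ 2188.336.

Q* ≈ 2,188.3 filters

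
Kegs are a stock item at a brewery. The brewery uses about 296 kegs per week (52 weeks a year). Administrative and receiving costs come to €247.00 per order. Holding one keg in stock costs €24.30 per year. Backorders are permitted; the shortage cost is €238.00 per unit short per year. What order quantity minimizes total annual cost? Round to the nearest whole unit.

Annual demand D = 296 × 52 = 15,392.
With planned backorders, Q* = √(2DS/H) · √((H+B)/B).
√(2DS/H) = √(2 × 15,392 × 247 / 24.3) = 559.381.
√((H+B)/B) = √((24.3+238)/238) = 1.0498.
Q* ≈ 587.244.

Q* ≈ 587 kegs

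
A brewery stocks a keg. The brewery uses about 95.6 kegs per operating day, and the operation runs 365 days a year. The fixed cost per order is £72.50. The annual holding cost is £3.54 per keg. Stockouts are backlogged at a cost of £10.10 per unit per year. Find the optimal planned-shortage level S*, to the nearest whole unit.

S* ≈ 361 kegs

Annual demand D = 95.6 × 365 = 34,894.
With planned backorders, Q* = √(2DS/H) · √((H+B)/B).
√(2DS/H) = √(2 × 34,894 × 72.5 / 3.54) = 1195.522.
√((H+B)/B) = √((3.54+10.1)/10.1) = 1.1621.
Q* ≈ 1389.326.
S* = Q* · H/(H+B) = 1389.326 × 3.54/13.64 ≈ 360.573.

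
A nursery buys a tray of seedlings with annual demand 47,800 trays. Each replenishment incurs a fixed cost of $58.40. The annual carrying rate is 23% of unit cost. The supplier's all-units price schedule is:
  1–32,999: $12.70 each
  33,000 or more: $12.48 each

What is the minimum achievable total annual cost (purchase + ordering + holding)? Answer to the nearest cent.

TC* ≈ $611,098.32

Holding cost per unit per year at price C is H = 0.23·C.
For each price level, check whether its EOQ is feasible; otherwise the best quantity at that price is the breakpoint.
EOQ at $12.70 = 1382.5 (feasible in tier 1): TC = 47,800×$12.70 + (47,800/1382.5)×58.4 + (1382.5/2)×0.23×$12.70 = $611,098.32.
EOQ at $12.48 = 1394.6 < 33000, so use break Q=33000: TC = 47,800×$12.48 + (47,800/33000.0)×58.4 + (33000.0/2)×0.23×$12.48 = $643,990.19.
Lowest total cost among the candidates is at Q = 1382.5.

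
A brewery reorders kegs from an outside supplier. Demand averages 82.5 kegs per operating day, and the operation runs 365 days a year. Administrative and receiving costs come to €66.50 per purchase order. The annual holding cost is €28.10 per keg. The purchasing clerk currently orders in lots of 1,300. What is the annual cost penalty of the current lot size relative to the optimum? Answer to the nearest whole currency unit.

Annual demand D = 82.5 × 365 = 30,112.5.
EOQ = √(2DS/H) = √(2 × 30,112.5 × 66.5 / 28.1) ≈ 377.53.
Cost at Q* = (D/Q*)S + (Q*/2)H = √(2DSH) ≈ €10,608.46.
Cost at Q = 1,300: (30,112.5/1,300)×66.5 + (1,300/2)×28.1 = €1,540.37 + €18,265.00 = €19,805.37.
Excess = €19,805.37 − €10,608.46 = €9,196.91.

Extra cost ≈ €9,197 per year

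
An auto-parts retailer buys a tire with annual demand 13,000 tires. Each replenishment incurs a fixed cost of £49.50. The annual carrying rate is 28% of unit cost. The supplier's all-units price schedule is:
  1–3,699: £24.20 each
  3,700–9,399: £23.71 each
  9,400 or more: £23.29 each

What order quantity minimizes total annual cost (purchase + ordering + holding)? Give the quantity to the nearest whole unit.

Holding cost per unit per year at price C is H = 0.28·C.
For each price level, check whether its EOQ is feasible; otherwise the best quantity at that price is the breakpoint.
EOQ at £24.20 = 435.8 (feasible in tier 1): TC = 13,000×£24.20 + (13,000/435.8)×49.5 + (435.8/2)×0.28×£24.20 = £317,553.09.
EOQ at £23.71 = 440.3 < 3700, so use break Q=3700: TC = 13,000×£23.71 + (13,000/3700.0)×49.5 + (3700.0/2)×0.28×£23.71 = £320,685.70.
EOQ at £23.29 = 444.2 < 9400, so use break Q=9400: TC = 13,000×£23.29 + (13,000/9400.0)×49.5 + (9400.0/2)×0.28×£23.29 = £333,488.10.
Lowest total cost is £317,553.09 at Q = 435.8.

Q* ≈ 436 tires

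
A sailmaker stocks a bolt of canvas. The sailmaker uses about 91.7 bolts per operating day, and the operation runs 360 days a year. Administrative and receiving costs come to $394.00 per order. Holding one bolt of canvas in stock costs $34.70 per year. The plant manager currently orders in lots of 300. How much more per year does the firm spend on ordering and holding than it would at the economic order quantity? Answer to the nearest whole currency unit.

Extra cost ≈ $18,516 per year

Annual demand D = 91.7 × 360 = 33,012.
EOQ = √(2DS/H) = √(2 × 33,012 × 394 / 34.7) ≈ 865.83.
Cost at Q* = (D/Q*)S + (Q*/2)H = √(2DSH) ≈ $30,044.42.
Cost at Q = 300: (33,012/300)×394 + (300/2)×34.7 = $43,355.76 + $5,205.00 = $48,560.76.
Excess = $48,560.76 − $30,044.42 = $18,516.34.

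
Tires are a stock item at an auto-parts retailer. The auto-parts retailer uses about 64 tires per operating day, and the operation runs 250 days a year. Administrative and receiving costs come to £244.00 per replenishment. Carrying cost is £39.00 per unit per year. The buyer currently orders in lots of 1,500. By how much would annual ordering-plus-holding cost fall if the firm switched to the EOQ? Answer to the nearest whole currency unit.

Extra cost ≈ £14,402 per year

Annual demand D = 64 × 250 = 16,000.
EOQ = √(2DS/H) = √(2 × 16,000 × 244 / 39) ≈ 447.44.
Cost at Q* = (D/Q*)S + (Q*/2)H = √(2DSH) ≈ £17,450.27.
Cost at Q = 1,500: (16,000/1,500)×244 + (1,500/2)×39 = £2,602.67 + £29,250.00 = £31,852.67.
Excess = £31,852.67 − £17,450.27 = £14,402.39.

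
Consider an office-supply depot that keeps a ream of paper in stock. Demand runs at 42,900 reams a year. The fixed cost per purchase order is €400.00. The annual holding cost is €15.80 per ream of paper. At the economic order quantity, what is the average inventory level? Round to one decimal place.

Average inventory ≈ 736.9 reams

EOQ = √(2DS/H) = √(2 × 42,900 × 400 / 15.8) ≈ 1473.82.
Average inventory = Q*/2 ≈ 1473.82 / 2 = 736.911.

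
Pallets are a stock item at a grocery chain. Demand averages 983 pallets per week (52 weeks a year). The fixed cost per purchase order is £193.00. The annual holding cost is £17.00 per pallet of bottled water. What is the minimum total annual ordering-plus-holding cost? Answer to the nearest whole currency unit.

TC* ≈ £18,315

Annual demand D = 983 × 52 = 51,116.
Q* = √(2DS/H) = √(2 × 51,116 × 193 / 17) ≈ 1077.33.
At Q*, ordering cost (D/Q*)S equals holding cost (Q*/2)H, each = √(DSH/2).
Minimum total = √(2DSH) = √(2 × 51,116 × 193 × 17) ≈ 18314.562.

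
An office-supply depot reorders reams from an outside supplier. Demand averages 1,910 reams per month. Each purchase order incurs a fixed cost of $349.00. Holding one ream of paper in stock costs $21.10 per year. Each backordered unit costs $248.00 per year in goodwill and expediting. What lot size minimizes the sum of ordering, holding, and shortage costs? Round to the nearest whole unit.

Q* ≈ 907 reams

Annual demand D = 1,910 × 12 = 22,920.
With planned backorders, Q* = √(2DS/H) · √((H+B)/B).
√(2DS/H) = √(2 × 22,920 × 349 / 21.1) = 870.751.
√((H+B)/B) = √((21.1+248)/248) = 1.0417.
Q* ≈ 907.037.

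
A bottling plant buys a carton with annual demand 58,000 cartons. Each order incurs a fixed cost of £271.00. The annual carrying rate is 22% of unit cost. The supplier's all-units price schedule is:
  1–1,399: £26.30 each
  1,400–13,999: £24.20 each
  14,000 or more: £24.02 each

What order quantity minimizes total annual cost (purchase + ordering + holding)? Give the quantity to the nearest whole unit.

Q* ≈ 2,430 cartons

Holding cost per unit per year at price C is H = 0.22·C.
For each price level, check whether its EOQ is feasible; otherwise the best quantity at that price is the breakpoint.
Tier 1 (£26.30): EOQ = 2330.9 exceeds tier's upper bound 1399, so this tier is dominated.
EOQ at £24.20 = 2429.9 (feasible in tier 2): TC = 58,000×£24.20 + (58,000/2429.9)×271 + (2429.9/2)×0.22×£24.20 = £1,416,536.97.
EOQ at £24.02 = 2439.0 < 14000, so use break Q=14000: TC = 58,000×£24.02 + (58,000/14000.0)×271 + (14000.0/2)×0.22×£24.02 = £1,431,273.51.
Lowest total cost is £1,416,536.97 at Q = 2429.9.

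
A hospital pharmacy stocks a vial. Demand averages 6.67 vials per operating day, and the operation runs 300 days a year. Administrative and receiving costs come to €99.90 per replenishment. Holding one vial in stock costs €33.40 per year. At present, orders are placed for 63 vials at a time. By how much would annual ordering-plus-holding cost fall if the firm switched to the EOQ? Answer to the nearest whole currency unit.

Annual demand D = 6.67 × 300 = 2,001.
EOQ = √(2DS/H) = √(2 × 2,001 × 99.9 / 33.4) ≈ 109.41.
Cost at Q* = (D/Q*)S + (Q*/2)H = √(2DSH) ≈ €3,654.22.
Cost at Q = 63: (2,001/63)×99.9 + (63/2)×33.4 = €3,173.01 + €1,052.10 = €4,225.11.
Excess = €4,225.11 − €3,654.22 = €570.90.

Extra cost ≈ €571 per year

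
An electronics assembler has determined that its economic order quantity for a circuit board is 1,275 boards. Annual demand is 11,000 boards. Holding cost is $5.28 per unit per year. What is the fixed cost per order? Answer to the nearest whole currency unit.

S ≈ $390

Squaring Q* = √(2DS/H) gives Q*² = 2DS/H.
From Q* = √(2DS/H): S = Q*²H / (2D) = 1,275² × 5.28 / (2 × 11,000) = 390.1500.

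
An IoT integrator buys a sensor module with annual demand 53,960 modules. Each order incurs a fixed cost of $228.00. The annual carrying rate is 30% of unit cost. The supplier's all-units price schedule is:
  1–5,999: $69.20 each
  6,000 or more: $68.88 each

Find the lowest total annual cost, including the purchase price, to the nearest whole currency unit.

TC* ≈ $3,756,633

Holding cost per unit per year at price C is H = 0.30·C.
For each price level, check whether its EOQ is feasible; otherwise the best quantity at that price is the breakpoint.
EOQ at $69.20 = 1088.7 (feasible in tier 1): TC = 53,960×$69.20 + (53,960/1088.7)×228 + (1088.7/2)×0.30×$69.20 = $3,756,633.23.
EOQ at $68.88 = 1091.2 < 6000, so use break Q=6000: TC = 53,960×$68.88 + (53,960/6000.0)×228 + (6000.0/2)×0.30×$68.88 = $3,780,807.28.
Lowest total cost among the candidates is at Q = 1088.7.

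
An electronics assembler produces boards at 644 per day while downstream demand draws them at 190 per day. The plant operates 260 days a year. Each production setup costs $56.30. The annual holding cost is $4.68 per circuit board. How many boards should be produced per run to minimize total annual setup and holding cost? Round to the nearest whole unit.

Q* ≈ 1,298 boards

Annual demand D = 190 × 260 = 49,400.
Production build-up factor (1 − d/p) = 1 − 190/644 = 0.7050.
Q* = √(2DS / (H(1 − d/p))) = √(2 × 49,400 × 56.3 / (4.68 × 0.7050)).
= √(5,562,440 / 3.2993) ≈ 1298.449.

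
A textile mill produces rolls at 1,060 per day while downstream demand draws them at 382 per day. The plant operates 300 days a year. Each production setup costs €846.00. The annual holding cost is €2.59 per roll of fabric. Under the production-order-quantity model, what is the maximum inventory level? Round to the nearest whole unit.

I_max ≈ 6,920 rolls

Annual demand D = 382 × 300 = 114,600.
Production build-up factor (1 − d/p) = 1 − 382/1,060 = 0.6396.
Q* = √(2DS / (H(1 − d/p))) = √(2 × 114,600 × 846 / (2.59 × 0.6396)).
= √(193,903,200 / 1.6566) ≈ 10818.840.
Maximum inventory = Q*(1 − d/p) = 10818.840 × 0.6396 ≈ 6919.975.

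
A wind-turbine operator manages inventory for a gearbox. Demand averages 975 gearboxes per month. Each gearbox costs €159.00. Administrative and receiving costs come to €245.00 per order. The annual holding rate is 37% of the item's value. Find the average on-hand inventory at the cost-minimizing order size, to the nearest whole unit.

Annual demand D = 975 × 12 = 11,700.
Holding cost H = 0.37 × €159.00 = €58.8300 per unit per year.
The optimal lot size = √(2DS/H) = √(2 × 11,700 × 245 / 58.83) ≈ 312.17.
Average inventory = Q*/2 ≈ 312.17 / 2 = 156.085.

Average inventory ≈ 156 gearboxes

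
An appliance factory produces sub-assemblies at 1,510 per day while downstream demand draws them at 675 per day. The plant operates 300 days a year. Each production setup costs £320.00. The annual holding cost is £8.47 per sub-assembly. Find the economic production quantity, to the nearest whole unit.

Q* ≈ 5,260 sub-assemblies

Annual demand D = 675 × 300 = 202,500.
Production build-up factor (1 − d/p) = 1 − 675/1,510 = 0.5530.
Q* = √(2DS / (H(1 − d/p))) = √(2 × 202,500 × 320 / (8.47 × 0.5530)).
= √(129,600,000 / 4.6837) ≈ 5260.246.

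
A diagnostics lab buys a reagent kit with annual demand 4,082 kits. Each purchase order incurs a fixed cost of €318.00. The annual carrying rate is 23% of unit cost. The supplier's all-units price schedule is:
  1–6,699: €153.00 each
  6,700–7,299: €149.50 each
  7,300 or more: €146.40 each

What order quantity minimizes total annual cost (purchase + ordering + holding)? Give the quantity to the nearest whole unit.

Q* ≈ 272 kits

Holding cost per unit per year at price C is H = 0.23·C.
Evaluate total cost at each tier's feasible EOQ or, if the EOQ is below the tier, at the tier's minimum quantity.
EOQ at €153.00 = 271.6 (feasible in tier 1): TC = 4,082×€153.00 + (4,082/271.6)×318 + (271.6/2)×0.23×€153.00 = €634,104.17.
EOQ at €149.50 = 274.8 < 6700, so use break Q=6700: TC = 4,082×€149.50 + (4,082/6700.0)×318 + (6700.0/2)×0.23×€149.50 = €725,642.49.
EOQ at €146.40 = 277.7 < 7300, so use break Q=7300: TC = 4,082×€146.40 + (4,082/7300.0)×318 + (7300.0/2)×0.23×€146.40 = €720,685.42.
Lowest total cost is €634,104.17 at Q = 271.6.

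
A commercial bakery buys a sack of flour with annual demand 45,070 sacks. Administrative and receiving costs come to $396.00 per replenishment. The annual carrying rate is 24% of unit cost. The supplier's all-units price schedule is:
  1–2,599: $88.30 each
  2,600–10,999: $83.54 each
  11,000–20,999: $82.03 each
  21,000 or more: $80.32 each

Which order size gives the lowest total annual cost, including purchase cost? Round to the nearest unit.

Holding cost per unit per year at price C is H = 0.24·C.
For each price level, check whether its EOQ is feasible; otherwise the best quantity at that price is the breakpoint.
EOQ at $88.30 = 1297.8 (feasible in tier 1): TC = 45,070×$88.30 + (45,070/1297.8)×396 + (1297.8/2)×0.24×$88.30 = $4,007,184.78.
EOQ at $83.54 = 1334.3 < 2600, so use break Q=2600: TC = 45,070×$83.54 + (45,070/2600.0)×396 + (2600.0/2)×0.24×$83.54 = $3,798,076.79.
EOQ at $82.03 = 1346.5 < 11000, so use break Q=11000: TC = 45,070×$82.03 + (45,070/11000.0)×396 + (11000.0/2)×0.24×$82.03 = $3,806,994.22.
EOQ at $80.32 = 1360.8 < 21000, so use break Q=21000: TC = 45,070×$80.32 + (45,070/21000.0)×396 + (21000.0/2)×0.24×$80.32 = $3,823,278.69.
Lowest total cost is $3,798,076.79 at Q = 2600.0.

Q* ≈ 2,600 sacks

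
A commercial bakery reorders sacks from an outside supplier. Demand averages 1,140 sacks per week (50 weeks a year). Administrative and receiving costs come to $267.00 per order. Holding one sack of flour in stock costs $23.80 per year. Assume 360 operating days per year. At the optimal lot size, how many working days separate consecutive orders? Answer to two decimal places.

Annual demand D = 1,140 × 50 = 57,000.
The optimal lot size = √(2DS/H) = √(2 × 57,000 × 267 / 23.8) ≈ 1130.89.
Cycle time = Q*/D × 360 = 1130.89 / 57,000 × 360 ≈ 7.142 days.

T ≈ 7.14 days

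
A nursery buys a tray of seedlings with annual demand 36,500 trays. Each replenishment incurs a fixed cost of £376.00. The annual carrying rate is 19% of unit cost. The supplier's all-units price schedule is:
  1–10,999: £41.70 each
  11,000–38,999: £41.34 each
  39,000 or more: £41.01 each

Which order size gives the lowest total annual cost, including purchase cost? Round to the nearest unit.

Holding cost per unit per year at price C is H = 0.19·C.
For each price level, check whether its EOQ is feasible; otherwise the best quantity at that price is the breakpoint.
EOQ at £41.70 = 1861.3 (feasible in tier 1): TC = 36,500×£41.70 + (36,500/1861.3)×376 + (1861.3/2)×0.19×£41.70 = £1,536,796.88.
EOQ at £41.34 = 1869.4 < 11000, so use break Q=11000: TC = 36,500×£41.34 + (36,500/11000.0)×376 + (11000.0/2)×0.19×£41.34 = £1,553,357.94.
EOQ at £41.01 = 1876.9 < 39000, so use break Q=39000: TC = 36,500×£41.01 + (36,500/39000.0)×376 + (39000.0/2)×0.19×£41.01 = £1,649,158.95.
Lowest total cost is £1,536,796.88 at Q = 1861.3.

Q* ≈ 1,861 trays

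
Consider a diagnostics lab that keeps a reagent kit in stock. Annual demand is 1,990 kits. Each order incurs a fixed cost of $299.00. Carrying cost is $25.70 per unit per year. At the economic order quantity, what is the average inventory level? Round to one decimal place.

Average inventory ≈ 107.6 kits

Q* = √(2DS/H) = √(2 × 1,990 × 299 / 25.7) ≈ 215.18.
Average inventory = Q*/2 ≈ 215.18 / 2 = 107.592.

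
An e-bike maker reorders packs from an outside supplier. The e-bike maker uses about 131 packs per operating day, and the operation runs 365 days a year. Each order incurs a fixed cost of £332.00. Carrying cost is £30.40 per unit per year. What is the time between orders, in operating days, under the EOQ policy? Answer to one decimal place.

Annual demand D = 131 × 365 = 47,815.
The optimal lot size = √(2DS/H) = √(2 × 47,815 × 332 / 30.4) ≈ 1021.95.
Cycle time = Q*/D × 365 = 1021.95 / 47,815 × 365 ≈ 7.801 days.

T ≈ 7.8 days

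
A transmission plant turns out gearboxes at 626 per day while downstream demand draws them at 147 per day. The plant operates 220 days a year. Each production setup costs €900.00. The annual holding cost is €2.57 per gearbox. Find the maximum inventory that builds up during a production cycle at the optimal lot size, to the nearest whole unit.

I_max ≈ 4,163 gearboxes

Annual demand D = 147 × 220 = 32,340.
Production build-up factor (1 − d/p) = 1 − 147/626 = 0.7652.
Q* = √(2DS / (H(1 − d/p))) = √(2 × 32,340 × 900 / (2.57 × 0.7652)).
= √(58,212,000 / 1.9665) ≈ 5440.754.
Maximum inventory = Q*(1 − d/p) = 5440.754 × 0.7652 ≈ 4163.133.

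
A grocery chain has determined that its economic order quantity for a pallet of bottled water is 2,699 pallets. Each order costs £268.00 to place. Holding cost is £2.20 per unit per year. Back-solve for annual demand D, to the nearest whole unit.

D ≈ 29,899 pallets per year

Invert the EOQ relation Q*² = 2DS/H.
From Q* = √(2DS/H): D = Q*²H / (2S) = 2,699² × 2.2 / (2 × 268) = 29899.482.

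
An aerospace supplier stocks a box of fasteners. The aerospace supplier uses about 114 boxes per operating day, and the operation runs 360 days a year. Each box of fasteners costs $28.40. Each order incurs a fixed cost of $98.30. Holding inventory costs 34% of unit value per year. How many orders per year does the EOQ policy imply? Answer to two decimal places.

Annual demand D = 114 × 360 = 41,040.
Holding cost H = 0.34 × $28.40 = $9.6560 per unit per year.
Q* = √(2DS/H) = √(2 × 41,040 × 98.3 / 9.656) ≈ 914.11.
Orders per year = D / Q* = 41,040 / 914.11 ≈ 44.896.

N ≈ 44.90 orders per year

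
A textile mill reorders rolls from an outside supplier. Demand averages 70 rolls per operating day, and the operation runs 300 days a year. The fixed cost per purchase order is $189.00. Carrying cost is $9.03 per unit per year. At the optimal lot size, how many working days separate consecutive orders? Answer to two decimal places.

T ≈ 13.39 days

Annual demand D = 70 × 300 = 21,000.
The optimal lot size = √(2DS/H) = √(2 × 21,000 × 189 / 9.03) ≈ 937.59.
Cycle time = Q*/D × 300 = 937.59 / 21,000 × 300 ≈ 13.394 days.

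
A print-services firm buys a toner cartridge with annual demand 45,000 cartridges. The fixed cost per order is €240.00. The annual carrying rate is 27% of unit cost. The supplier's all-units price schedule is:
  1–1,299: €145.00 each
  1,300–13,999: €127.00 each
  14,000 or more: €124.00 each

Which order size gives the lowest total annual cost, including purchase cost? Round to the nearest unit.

Holding cost per unit per year at price C is H = 0.27·C.
Evaluate total cost at each tier's feasible EOQ or, if the EOQ is below the tier, at the tier's minimum quantity.
EOQ at €145.00 = 742.8 (feasible in tier 1): TC = 45,000×€145.00 + (45,000/742.8)×240 + (742.8/2)×0.27×€145.00 = €6,554,079.89.
EOQ at €127.00 = 793.7 < 1300, so use break Q=1300: TC = 45,000×€127.00 + (45,000/1300.0)×240 + (1300.0/2)×0.27×€127.00 = €5,745,596.19.
EOQ at €124.00 = 803.2 < 14000, so use break Q=14000: TC = 45,000×€124.00 + (45,000/14000.0)×240 + (14000.0/2)×0.27×€124.00 = €5,815,131.43.
Lowest total cost is €5,745,596.19 at Q = 1300.0.

Q* ≈ 1,300 cartridges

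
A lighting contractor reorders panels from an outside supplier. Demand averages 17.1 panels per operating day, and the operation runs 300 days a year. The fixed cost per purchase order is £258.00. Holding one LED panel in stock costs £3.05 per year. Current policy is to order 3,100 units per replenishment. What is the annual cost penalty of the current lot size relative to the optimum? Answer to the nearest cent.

Extra cost ≈ £2,313.04 per year

Annual demand D = 17.1 × 300 = 5,130.
EOQ = √(2DS/H) = √(2 × 5,130 × 258 / 3.05) ≈ 931.61.
Cost at Q* = (D/Q*)S + (Q*/2)H = √(2DSH) ≈ £2,841.41.
Cost at Q = 3,100: (5,130/3,100)×258 + (3,100/2)×3.05 = £426.95 + £4,727.50 = £5,154.45.
Excess = £5,154.45 − £2,841.41 = £2,313.04.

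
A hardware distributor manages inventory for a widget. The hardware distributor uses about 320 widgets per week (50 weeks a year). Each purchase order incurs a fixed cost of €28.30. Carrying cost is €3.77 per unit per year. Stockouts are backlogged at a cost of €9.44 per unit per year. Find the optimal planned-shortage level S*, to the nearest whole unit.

Annual demand D = 320 × 50 = 16,000.
With planned backorders, Q* = √(2DS/H) · √((H+B)/B).
√(2DS/H) = √(2 × 16,000 × 28.3 / 3.77) = 490.114.
√((H+B)/B) = √((3.77+9.44)/9.44) = 1.1829.
Q* ≈ 579.780.
S* = Q* · H/(H+B) = 579.780 × 3.77/13.21 ≈ 165.463.

S* ≈ 165 widgets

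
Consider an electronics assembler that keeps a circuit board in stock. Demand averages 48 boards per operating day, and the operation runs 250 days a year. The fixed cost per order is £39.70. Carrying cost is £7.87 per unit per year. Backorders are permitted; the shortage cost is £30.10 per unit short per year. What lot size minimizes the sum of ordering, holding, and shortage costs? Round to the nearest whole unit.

Annual demand D = 48 × 250 = 12,000.
With planned backorders, Q* = √(2DS/H) · √((H+B)/B).
√(2DS/H) = √(2 × 12,000 × 39.7 / 7.87) = 347.947.
√((H+B)/B) = √((7.87+30.1)/30.1) = 1.1231.
Q* ≈ 390.796.

Q* ≈ 391 boards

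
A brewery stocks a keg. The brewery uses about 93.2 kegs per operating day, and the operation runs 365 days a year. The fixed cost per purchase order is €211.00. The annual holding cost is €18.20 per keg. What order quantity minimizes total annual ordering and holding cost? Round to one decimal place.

Annual demand D = 93.2 × 365 = 34,018.
EOQ = √(2DS / H) = √(2 × 34,018 × 211 / 18.2).
= √(14,355,596 / 18.2) = √788,769.011 ≈ 888.127.

Q* ≈ 888.1 kegs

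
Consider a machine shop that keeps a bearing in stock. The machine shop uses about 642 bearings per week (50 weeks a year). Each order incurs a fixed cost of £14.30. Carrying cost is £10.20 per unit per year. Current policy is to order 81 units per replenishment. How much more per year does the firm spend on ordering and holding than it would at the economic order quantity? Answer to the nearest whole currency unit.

Annual demand D = 642 × 50 = 32,100.
EOQ = √(2DS/H) = √(2 × 32,100 × 14.3 / 10.2) ≈ 300.01.
Cost at Q* = (D/Q*)S + (Q*/2)H = √(2DSH) ≈ £3,060.10.
Cost at Q = 81: (32,100/81)×14.3 + (81/2)×10.2 = £5,667.04 + £413.10 = £6,080.14.
Excess = £6,080.14 − £3,060.10 = £3,020.04.

Extra cost ≈ £3,020 per year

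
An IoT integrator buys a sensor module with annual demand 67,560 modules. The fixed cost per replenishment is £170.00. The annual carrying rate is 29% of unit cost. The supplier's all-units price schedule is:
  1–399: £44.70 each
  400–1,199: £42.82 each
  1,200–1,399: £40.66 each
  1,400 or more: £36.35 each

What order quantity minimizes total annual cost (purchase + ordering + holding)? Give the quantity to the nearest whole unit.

Holding cost per unit per year at price C is H = 0.29·C.
Candidates are each tier's EOQ (if it falls in that tier) and each price-break quantity.
Tier 1 (£44.70): EOQ = 1331.2 exceeds tier's upper bound 399, so this tier is dominated.
Tier 2 (£42.82): EOQ = 1360.1 exceeds tier's upper bound 1199, so this tier is dominated.
EOQ at £40.66 = 1395.7 (feasible in tier 3): TC = 67,560×£40.66 + (67,560/1395.7)×170 + (1395.7/2)×0.29×£40.66 = £2,763,447.22.
EOQ at £36.35 = 1476.2 (feasible in tier 4): TC = 67,560×£36.35 + (67,560/1476.2)×170 + (1476.2/2)×0.29×£36.35 = £2,471,366.93.
Lowest total cost is £2,471,366.93 at Q = 1476.2.

Q* ≈ 1,476 modules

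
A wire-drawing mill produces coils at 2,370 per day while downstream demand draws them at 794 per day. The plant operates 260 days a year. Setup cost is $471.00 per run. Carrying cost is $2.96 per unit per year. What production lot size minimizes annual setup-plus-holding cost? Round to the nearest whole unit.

Annual demand D = 794 × 260 = 206,440.
Production build-up factor (1 − d/p) = 1 − 794/2,370 = 0.6650.
Q* = √(2DS / (H(1 − d/p))) = √(2 × 206,440 × 471 / (2.96 × 0.6650)).
= √(194,466,480 / 1.9683) ≈ 9939.684.

Q* ≈ 9,940 coils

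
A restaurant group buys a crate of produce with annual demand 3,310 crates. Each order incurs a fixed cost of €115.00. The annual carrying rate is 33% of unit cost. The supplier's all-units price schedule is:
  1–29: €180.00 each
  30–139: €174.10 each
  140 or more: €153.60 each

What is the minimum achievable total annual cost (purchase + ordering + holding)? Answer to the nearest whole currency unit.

TC* ≈ €514,683

Holding cost per unit per year at price C is H = 0.33·C.
Candidates are each tier's EOQ (if it falls in that tier) and each price-break quantity.
Tier 1 (€180.00): EOQ = 113.2 exceeds tier's upper bound 29, so this tier is dominated.
EOQ at €174.10 = 115.1 (feasible in tier 2): TC = 3,310×€174.10 + (3,310/115.1)×115 + (115.1/2)×0.33×€174.10 = €582,884.54.
EOQ at €153.60 = 122.6 < 140, so use break Q=140: TC = 3,310×€153.60 + (3,310/140.0)×115 + (140.0/2)×0.33×€153.60 = €514,683.09.
Lowest total cost among the candidates is at Q = 140.0.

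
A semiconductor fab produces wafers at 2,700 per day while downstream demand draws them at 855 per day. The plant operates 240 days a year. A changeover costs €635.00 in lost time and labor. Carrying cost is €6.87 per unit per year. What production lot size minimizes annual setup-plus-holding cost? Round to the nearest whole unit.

Q* ≈ 7,451 wafers

Annual demand D = 855 × 240 = 205,200.
Production build-up factor (1 − d/p) = 1 − 855/2,700 = 0.6833.
Q* = √(2DS / (H(1 − d/p))) = √(2 × 205,200 × 635 / (6.87 × 0.6833)).
= √(260,604,000 / 4.6945) ≈ 7450.679.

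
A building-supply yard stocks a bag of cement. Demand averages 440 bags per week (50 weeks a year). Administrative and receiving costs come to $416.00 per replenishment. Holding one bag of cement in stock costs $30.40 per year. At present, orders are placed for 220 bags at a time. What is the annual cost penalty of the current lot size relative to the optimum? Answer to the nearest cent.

Extra cost ≈ $21,354.99 per year

Annual demand D = 440 × 50 = 22,000.
EOQ = √(2DS/H) = √(2 × 22,000 × 416 / 30.4) ≈ 775.95.
Cost at Q* = (D/Q*)S + (Q*/2)H = √(2DSH) ≈ $23,589.01.
Cost at Q = 220: (22,000/220)×416 + (220/2)×30.4 = $41,600.00 + $3,344.00 = $44,944.00.
Excess = $44,944.00 − $23,589.01 = $21,354.99.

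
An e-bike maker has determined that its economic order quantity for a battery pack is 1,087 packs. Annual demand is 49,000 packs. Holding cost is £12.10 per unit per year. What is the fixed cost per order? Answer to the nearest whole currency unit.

Squaring Q* = √(2DS/H) gives Q*² = 2DS/H.
From Q* = √(2DS/H): S = Q*²H / (2D) = 1,087² × 12.1 / (2 × 49,000) = 145.8876.

S ≈ £146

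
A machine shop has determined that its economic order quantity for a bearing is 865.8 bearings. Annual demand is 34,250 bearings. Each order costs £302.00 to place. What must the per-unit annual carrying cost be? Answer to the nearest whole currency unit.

The basic EOQ model gives Q* = √(2DS/H); rearrange for the unknown.
From Q* = √(2DS/H): H = 2DS / Q*² = 2 × 34,250 × 302 / 865.8² = 27.5970.

H ≈ £28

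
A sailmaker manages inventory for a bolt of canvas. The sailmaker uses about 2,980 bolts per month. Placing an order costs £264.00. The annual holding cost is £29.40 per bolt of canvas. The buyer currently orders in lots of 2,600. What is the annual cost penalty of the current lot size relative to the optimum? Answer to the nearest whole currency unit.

Annual demand D = 2,980 × 12 = 35,760.
EOQ = √(2DS/H) = √(2 × 35,760 × 264 / 29.4) ≈ 801.39.
Cost at Q* = (D/Q*)S + (Q*/2)H = √(2DSH) ≈ £23,560.76.
Cost at Q = 2,600: (35,760/2,600)×264 + (2,600/2)×29.4 = £3,631.02 + £38,220.00 = £41,851.02.
Excess = £41,851.02 − £23,560.76 = £18,290.25.

Extra cost ≈ £18,290 per year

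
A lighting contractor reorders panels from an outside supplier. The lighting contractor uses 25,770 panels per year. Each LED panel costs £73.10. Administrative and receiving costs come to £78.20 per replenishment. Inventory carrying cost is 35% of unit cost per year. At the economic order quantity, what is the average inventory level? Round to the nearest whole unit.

Holding cost H = 0.35 × £73.10 = £25.5850 per unit per year.
EOQ = √(2DS/H) = √(2 × 25,770 × 78.2 / 25.585) ≈ 396.90.
Average inventory = Q*/2 ≈ 396.90 / 2 = 198.451.

Average inventory ≈ 198 panels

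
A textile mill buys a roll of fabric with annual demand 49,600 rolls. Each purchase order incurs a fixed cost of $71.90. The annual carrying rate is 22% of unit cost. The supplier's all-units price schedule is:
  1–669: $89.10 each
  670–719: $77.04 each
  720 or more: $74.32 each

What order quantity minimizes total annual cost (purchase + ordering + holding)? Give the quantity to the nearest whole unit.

Holding cost per unit per year at price C is H = 0.22·C.
For each price level, check whether its EOQ is feasible; otherwise the best quantity at that price is the breakpoint.
EOQ at $89.10 = 603.2 (feasible in tier 1): TC = 49,600×$89.10 + (49,600/603.2)×71.9 + (603.2/2)×0.22×$89.10 = $4,431,184.16.
EOQ at $77.04 = 648.7 < 670, so use break Q=670: TC = 49,600×$77.04 + (49,600/670.0)×71.9 + (670.0/2)×0.22×$77.04 = $3,832,184.59.
EOQ at $74.32 = 660.5 < 720, so use break Q=720: TC = 49,600×$74.32 + (49,600/720.0)×71.9 + (720.0/2)×0.22×$74.32 = $3,697,111.26.
Lowest total cost is $3,697,111.26 at Q = 720.0.

Q* ≈ 720 rolls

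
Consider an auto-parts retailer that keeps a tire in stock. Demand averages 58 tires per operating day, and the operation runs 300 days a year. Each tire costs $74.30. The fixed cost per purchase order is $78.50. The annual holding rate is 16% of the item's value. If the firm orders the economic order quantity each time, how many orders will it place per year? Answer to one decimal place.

N ≈ 36.3 orders per year

Annual demand D = 58 × 300 = 17,400.
Holding cost H = 0.16 × $74.30 = $11.8880 per unit per year.
Q* = √(2DS/H) = √(2 × 17,400 × 78.5 / 11.888) ≈ 479.37.
Orders per year = D / Q* = 17,400 / 479.37 ≈ 36.298.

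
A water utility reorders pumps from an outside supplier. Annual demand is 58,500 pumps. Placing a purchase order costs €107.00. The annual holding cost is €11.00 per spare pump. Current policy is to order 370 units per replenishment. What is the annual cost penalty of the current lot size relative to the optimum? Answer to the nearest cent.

EOQ = √(2DS/H) = √(2 × 58,500 × 107 / 11) ≈ 1066.81.
Cost at Q* = (D/Q*)S + (Q*/2)H = √(2DSH) ≈ €11,734.95.
Cost at Q = 370: (58,500/370)×107 + (370/2)×11 = €16,917.57 + €2,035.00 = €18,952.57.
Excess = €18,952.57 − €11,734.95 = €7,217.62.

Extra cost ≈ €7,217.62 per year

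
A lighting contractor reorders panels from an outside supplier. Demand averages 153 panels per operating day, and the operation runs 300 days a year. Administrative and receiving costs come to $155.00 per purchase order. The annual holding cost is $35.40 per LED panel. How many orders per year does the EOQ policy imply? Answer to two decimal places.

Annual demand D = 153 × 300 = 45,900.
The optimal lot size = √(2DS/H) = √(2 × 45,900 × 155 / 35.4) ≈ 633.99.
Orders per year = D / Q* = 45,900 / 633.99 ≈ 72.398.

N ≈ 72.40 orders per year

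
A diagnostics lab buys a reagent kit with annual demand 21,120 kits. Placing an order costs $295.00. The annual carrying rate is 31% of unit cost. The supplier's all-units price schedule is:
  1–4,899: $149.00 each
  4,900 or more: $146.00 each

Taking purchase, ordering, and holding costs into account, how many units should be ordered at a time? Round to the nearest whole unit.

Q* ≈ 519 kits

Holding cost per unit per year at price C is H = 0.31·C.
Evaluate total cost at each tier's feasible EOQ or, if the EOQ is below the tier, at the tier's minimum quantity.
EOQ at $149.00 = 519.4 (feasible in tier 1): TC = 21,120×$149.00 + (21,120/519.4)×295 + (519.4/2)×0.31×$149.00 = $3,170,870.92.
EOQ at $146.00 = 524.7 < 4900, so use break Q=4900: TC = 21,120×$146.00 + (21,120/4900.0)×295 + (4900.0/2)×0.31×$146.00 = $3,195,678.51.
Lowest total cost is $3,170,870.92 at Q = 519.4.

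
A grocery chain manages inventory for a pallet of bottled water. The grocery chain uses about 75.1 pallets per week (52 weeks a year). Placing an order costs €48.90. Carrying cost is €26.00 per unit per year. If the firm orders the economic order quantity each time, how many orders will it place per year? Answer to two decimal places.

Annual demand D = 75.1 × 52 = 3,905.2.
EOQ = √(2DS/H) = √(2 × 3,905.2 × 48.9 / 26) ≈ 121.20.
Orders per year = D / Q* = 3,905.2 / 121.20 ≈ 32.221.

N ≈ 32.22 orders per year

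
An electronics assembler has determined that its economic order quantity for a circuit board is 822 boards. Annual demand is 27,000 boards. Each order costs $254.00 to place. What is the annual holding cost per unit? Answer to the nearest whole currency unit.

H ≈ $20

Invert the EOQ relation Q*² = 2DS/H.
From Q* = √(2DS/H): H = 2DS / Q*² = 2 × 27,000 × 254 / 822² = 20.2994.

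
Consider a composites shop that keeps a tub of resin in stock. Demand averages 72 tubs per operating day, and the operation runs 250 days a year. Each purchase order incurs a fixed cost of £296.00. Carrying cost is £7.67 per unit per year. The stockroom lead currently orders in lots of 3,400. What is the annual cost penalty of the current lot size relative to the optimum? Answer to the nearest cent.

Extra cost ≈ £5,565.51 per year

Annual demand D = 72 × 250 = 18,000.
EOQ = √(2DS/H) = √(2 × 18,000 × 296 / 7.67) ≈ 1178.69.
Cost at Q* = (D/Q*)S + (Q*/2)H = √(2DSH) ≈ £9,040.55.
Cost at Q = 3,400: (18,000/3,400)×296 + (3,400/2)×7.67 = £1,567.06 + £13,039.00 = £14,606.06.
Excess = £14,606.06 − £9,040.55 = £5,565.51.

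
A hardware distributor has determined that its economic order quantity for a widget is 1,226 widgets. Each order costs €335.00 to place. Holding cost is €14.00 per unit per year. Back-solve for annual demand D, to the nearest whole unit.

Invert the EOQ relation Q*² = 2DS/H.
From Q* = √(2DS/H): D = Q*²H / (2S) = 1,226² × 14 / (2 × 335) = 31407.558.

D ≈ 31,408 widgets per year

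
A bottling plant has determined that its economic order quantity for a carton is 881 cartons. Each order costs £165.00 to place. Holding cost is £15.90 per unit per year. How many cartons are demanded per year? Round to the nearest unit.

Invert the EOQ relation Q*² = 2DS/H.
From Q* = √(2DS/H): D = Q*²H / (2S) = 881² × 15.9 / (2 × 165) = 37396.848.

D ≈ 37,397 cartons per year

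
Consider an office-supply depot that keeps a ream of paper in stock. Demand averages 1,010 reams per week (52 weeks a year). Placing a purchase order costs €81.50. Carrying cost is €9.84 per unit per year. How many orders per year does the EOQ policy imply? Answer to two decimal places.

Annual demand D = 1,010 × 52 = 52,520.
EOQ = √(2DS/H) = √(2 × 52,520 × 81.5 / 9.84) ≈ 932.74.
Orders per year = D / Q* = 52,520 / 932.74 ≈ 56.307.

N ≈ 56.31 orders per year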